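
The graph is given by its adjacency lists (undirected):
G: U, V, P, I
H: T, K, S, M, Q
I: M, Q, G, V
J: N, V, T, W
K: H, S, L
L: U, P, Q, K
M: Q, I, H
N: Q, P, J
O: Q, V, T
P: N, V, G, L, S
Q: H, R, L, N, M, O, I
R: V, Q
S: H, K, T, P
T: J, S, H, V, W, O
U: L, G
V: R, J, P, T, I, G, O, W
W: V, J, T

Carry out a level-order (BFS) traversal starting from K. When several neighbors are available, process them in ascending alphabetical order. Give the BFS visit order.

Visit K; enqueue H, L, S → queue [H, L, S]
Visit H; enqueue M, Q, T → queue [L, S, M, Q, T]
Visit L; enqueue P, U → queue [S, M, Q, T, P, U]
Visit S → queue [M, Q, T, P, U]
Visit M; enqueue I → queue [Q, T, P, U, I]
Visit Q; enqueue N, O, R → queue [T, P, U, I, N, O, R]
Visit T; enqueue J, V, W → queue [P, U, I, N, O, R, J, V, W]
Visit P; enqueue G → queue [U, I, N, O, R, J, V, W, G]
Visit U → queue [I, N, O, R, J, V, W, G]
Visit I → queue [N, O, R, J, V, W, G]
Visit N → queue [O, R, J, V, W, G]
Visit O → queue [R, J, V, W, G]
Visit R → queue [J, V, W, G]
Visit J → queue [V, W, G]
Visit V → queue [W, G]
Visit W → queue [G]
Visit G → queue []

K → H → L → S → M → Q → T → P → U → I → N → O → R → J → V → W → G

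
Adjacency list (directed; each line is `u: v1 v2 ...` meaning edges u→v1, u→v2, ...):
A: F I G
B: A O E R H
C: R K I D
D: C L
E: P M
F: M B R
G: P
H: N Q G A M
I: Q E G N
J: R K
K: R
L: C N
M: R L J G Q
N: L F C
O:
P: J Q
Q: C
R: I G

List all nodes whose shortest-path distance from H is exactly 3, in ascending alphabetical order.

B, D, E, K

Level 0: H
Level 1: A, G, M, N, Q
Level 2: C, F, I, J, L, P, R
Level 3: B, D, E, K
Level 4: O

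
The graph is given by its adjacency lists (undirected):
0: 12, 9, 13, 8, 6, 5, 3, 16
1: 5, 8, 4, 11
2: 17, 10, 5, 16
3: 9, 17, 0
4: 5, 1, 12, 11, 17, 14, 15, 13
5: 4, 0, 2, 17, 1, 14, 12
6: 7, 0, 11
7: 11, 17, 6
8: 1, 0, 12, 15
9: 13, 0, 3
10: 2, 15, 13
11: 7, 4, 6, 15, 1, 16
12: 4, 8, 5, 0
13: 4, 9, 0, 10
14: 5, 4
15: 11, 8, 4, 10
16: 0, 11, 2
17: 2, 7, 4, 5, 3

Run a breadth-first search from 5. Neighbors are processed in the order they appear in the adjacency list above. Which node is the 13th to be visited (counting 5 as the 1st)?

Visit 5; enqueue 4, 0, 2, 17, 1, 14, 12 → queue [4, 0, 2, 17, 1, 14, 12]
Visit 4; enqueue 11, 15, 13 → queue [0, 2, 17, 1, 14, 12, 11, 15, 13]
Visit 0; enqueue 9, 8, 6, 3, 16 → queue [2, 17, 1, 14, 12, 11, 15, 13, 9, 8, 6, 3, 16]
Visit 2; enqueue 10 → queue [17, 1, 14, 12, 11, 15, 13, 9, 8, 6, 3, 16, 10]
Visit 17; enqueue 7 → queue [1, 14, 12, 11, 15, 13, 9, 8, 6, 3, 16, 10, 7]
Visit 1 → queue [14, 12, 11, 15, 13, 9, 8, 6, 3, 16, 10, 7]
Visit 14 → queue [12, 11, 15, 13, 9, 8, 6, 3, 16, 10, 7]
Visit 12 → queue [11, 15, 13, 9, 8, 6, 3, 16, 10, 7]
Visit 11 → queue [15, 13, 9, 8, 6, 3, 16, 10, 7]
Visit 15 → queue [13, 9, 8, 6, 3, 16, 10, 7]
Visit 13 → queue [9, 8, 6, 3, 16, 10, 7]
Visit 9 → queue [8, 6, 3, 16, 10, 7]
Visit 8 → queue [6, 3, 16, 10, 7]
Visit 6 → queue [3, 16, 10, 7]
Visit 3 → queue [16, 10, 7]
Visit 16 → queue [10, 7]
Visit 10 → queue [7]
Visit 7 → queue []

Visit order: 5, 4, 0, 2, 17, 1, 14, 12, 11, 15, 13, 9, 8, 6, 3, 16, 10, 7

8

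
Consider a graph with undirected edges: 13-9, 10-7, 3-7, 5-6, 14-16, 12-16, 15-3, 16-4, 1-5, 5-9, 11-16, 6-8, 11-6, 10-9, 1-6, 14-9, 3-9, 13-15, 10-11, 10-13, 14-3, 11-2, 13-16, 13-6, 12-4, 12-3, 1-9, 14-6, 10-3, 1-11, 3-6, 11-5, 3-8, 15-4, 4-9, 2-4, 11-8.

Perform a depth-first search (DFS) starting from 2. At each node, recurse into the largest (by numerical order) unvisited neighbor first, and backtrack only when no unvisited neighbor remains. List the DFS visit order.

2, 11, 16, 14, 9, 13, 15, 4, 12, 3, 10, 7, 8, 6, 5, 1

Visit 2
2 → 11
11 → 16
16 → 14
14 → 9
9 → 13
13 → 15
15 → 4
4 → 12
12 → 3
3 → 10
10 → 7
3 → 8
8 → 6
6 → 5
5 → 1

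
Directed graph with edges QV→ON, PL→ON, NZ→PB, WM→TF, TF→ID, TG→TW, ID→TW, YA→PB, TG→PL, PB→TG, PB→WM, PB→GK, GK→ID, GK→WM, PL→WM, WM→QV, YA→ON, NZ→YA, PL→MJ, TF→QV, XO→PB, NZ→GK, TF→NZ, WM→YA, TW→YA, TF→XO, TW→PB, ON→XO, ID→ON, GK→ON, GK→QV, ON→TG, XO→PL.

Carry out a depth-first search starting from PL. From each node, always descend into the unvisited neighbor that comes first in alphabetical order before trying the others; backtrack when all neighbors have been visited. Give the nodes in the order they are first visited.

Visit PL
PL → MJ
PL → ON
ON → TG
TG → TW
TW → PB
PB → GK
GK → ID
GK → QV
GK → WM
WM → TF
TF → NZ
NZ → YA
TF → XO

PL, MJ, ON, TG, TW, PB, GK, ID, QV, WM, TF, NZ, YA, XO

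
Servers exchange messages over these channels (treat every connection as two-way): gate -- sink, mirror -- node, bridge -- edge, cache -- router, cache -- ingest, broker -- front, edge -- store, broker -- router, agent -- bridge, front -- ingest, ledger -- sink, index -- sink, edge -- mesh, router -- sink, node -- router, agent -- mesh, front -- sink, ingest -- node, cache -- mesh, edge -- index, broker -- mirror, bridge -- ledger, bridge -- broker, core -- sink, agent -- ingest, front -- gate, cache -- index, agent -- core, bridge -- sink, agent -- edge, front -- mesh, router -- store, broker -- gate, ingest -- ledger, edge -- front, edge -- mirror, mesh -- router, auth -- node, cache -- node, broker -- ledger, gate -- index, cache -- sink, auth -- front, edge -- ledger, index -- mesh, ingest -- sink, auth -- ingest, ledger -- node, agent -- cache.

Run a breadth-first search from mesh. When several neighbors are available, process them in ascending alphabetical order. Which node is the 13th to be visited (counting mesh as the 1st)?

ledger

Visit mesh; enqueue agent, cache, edge, front, index, router → queue [agent, cache, edge, front, index, router]
Visit agent; enqueue bridge, core, ingest → queue [cache, edge, front, index, router, bridge, core, ingest]
Visit cache; enqueue node, sink → queue [edge, front, index, router, bridge, core, ingest, node, sink]
Visit edge; enqueue ledger, mirror, store → queue [front, index, router, bridge, core, ingest, node, sink, ledger, mirror, store]
Visit front; enqueue auth, broker, gate → queue [index, router, bridge, core, ingest, node, sink, ledger, mirror, store, auth, broker, gate]
Visit index → queue [router, bridge, core, ingest, node, sink, ledger, mirror, store, auth, broker, gate]
Visit router → queue [bridge, core, ingest, node, sink, ledger, mirror, store, auth, broker, gate]
Visit bridge → queue [core, ingest, node, sink, ledger, mirror, store, auth, broker, gate]
Visit core → queue [ingest, node, sink, ledger, mirror, store, auth, broker, gate]
Visit ingest → queue [node, sink, ledger, mirror, store, auth, broker, gate]
Visit node → queue [sink, ledger, mirror, store, auth, broker, gate]
Visit sink → queue [ledger, mirror, store, auth, broker, gate]
Visit ledger → queue [mirror, store, auth, broker, gate]
Visit mirror → queue [store, auth, broker, gate]
Visit store → queue [auth, broker, gate]
Visit auth → queue [broker, gate]
Visit broker → queue [gate]
Visit gate → queue []

Visit order: mesh, agent, cache, edge, front, index, router, bridge, core, ingest, node, sink, ledger, mirror, store, auth, broker, gate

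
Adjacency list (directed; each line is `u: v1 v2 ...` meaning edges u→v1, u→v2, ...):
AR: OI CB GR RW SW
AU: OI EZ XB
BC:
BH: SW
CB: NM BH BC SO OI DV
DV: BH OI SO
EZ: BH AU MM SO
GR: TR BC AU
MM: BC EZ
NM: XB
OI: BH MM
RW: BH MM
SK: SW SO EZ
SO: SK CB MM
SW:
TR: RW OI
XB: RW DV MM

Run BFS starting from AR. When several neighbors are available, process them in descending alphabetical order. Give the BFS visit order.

AR → SW → RW → OI → GR → CB → MM → BH → TR → BC → AU → SO → NM → DV → EZ → XB → SK

Visit AR; enqueue SW, RW, OI, GR, CB → queue [SW, RW, OI, GR, CB]
Visit SW → queue [RW, OI, GR, CB]
Visit RW; enqueue MM, BH → queue [OI, GR, CB, MM, BH]
Visit OI → queue [GR, CB, MM, BH]
Visit GR; enqueue TR, BC, AU → queue [CB, MM, BH, TR, BC, AU]
Visit CB; enqueue SO, NM, DV → queue [MM, BH, TR, BC, AU, SO, NM, DV]
Visit MM; enqueue EZ → queue [BH, TR, BC, AU, SO, NM, DV, EZ]
Visit BH → queue [TR, BC, AU, SO, NM, DV, EZ]
Visit TR → queue [BC, AU, SO, NM, DV, EZ]
Visit BC → queue [AU, SO, NM, DV, EZ]
Visit AU; enqueue XB → queue [SO, NM, DV, EZ, XB]
Visit SO; enqueue SK → queue [NM, DV, EZ, XB, SK]
Visit NM → queue [DV, EZ, XB, SK]
Visit DV → queue [EZ, XB, SK]
Visit EZ → queue [XB, SK]
Visit XB → queue [SK]
Visit SK → queue []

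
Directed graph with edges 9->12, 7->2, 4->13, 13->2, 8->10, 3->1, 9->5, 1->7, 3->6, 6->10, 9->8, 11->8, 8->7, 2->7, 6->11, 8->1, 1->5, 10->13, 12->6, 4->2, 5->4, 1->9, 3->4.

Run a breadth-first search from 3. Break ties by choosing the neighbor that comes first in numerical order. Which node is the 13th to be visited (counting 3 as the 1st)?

12

Visit 3; enqueue 1, 4, 6 → queue [1, 4, 6]
Visit 1; enqueue 5, 7, 9 → queue [4, 6, 5, 7, 9]
Visit 4; enqueue 2, 13 → queue [6, 5, 7, 9, 2, 13]
Visit 6; enqueue 10, 11 → queue [5, 7, 9, 2, 13, 10, 11]
Visit 5 → queue [7, 9, 2, 13, 10, 11]
Visit 7 → queue [9, 2, 13, 10, 11]
Visit 9; enqueue 8, 12 → queue [2, 13, 10, 11, 8, 12]
Visit 2 → queue [13, 10, 11, 8, 12]
Visit 13 → queue [10, 11, 8, 12]
Visit 10 → queue [11, 8, 12]
Visit 11 → queue [8, 12]
Visit 8 → queue [12]
Visit 12 → queue []

Visit order: 3, 1, 4, 6, 5, 7, 9, 2, 13, 10, 11, 8, 12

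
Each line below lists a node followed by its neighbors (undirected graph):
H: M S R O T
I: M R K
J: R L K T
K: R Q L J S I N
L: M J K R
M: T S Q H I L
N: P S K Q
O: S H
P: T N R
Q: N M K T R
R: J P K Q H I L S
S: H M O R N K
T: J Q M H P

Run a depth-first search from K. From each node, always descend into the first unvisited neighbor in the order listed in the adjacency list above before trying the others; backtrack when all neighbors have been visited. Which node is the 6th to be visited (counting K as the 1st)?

Visit K
K → R
R → J
J → L
L → M
M → T
T → Q
Q → N
N → P
N → S
S → H
H → O
M → I

Visit order: K, R, J, L, M, T, Q, N, P, S, H, O, I

T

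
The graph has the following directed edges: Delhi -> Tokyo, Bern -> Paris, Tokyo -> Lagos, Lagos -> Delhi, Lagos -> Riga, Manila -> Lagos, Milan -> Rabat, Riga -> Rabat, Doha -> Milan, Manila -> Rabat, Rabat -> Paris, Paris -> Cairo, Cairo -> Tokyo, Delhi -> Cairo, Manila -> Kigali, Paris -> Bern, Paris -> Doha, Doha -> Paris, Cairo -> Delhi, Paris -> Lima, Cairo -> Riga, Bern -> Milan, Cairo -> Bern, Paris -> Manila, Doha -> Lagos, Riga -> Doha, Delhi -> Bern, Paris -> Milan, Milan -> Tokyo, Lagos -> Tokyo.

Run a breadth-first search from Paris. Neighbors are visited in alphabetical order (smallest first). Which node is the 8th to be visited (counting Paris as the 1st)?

Delhi

Visit Paris; enqueue Bern, Cairo, Doha, Lima, Manila, Milan → queue [Bern, Cairo, Doha, Lima, Manila, Milan]
Visit Bern → queue [Cairo, Doha, Lima, Manila, Milan]
Visit Cairo; enqueue Delhi, Riga, Tokyo → queue [Doha, Lima, Manila, Milan, Delhi, Riga, Tokyo]
Visit Doha; enqueue Lagos → queue [Lima, Manila, Milan, Delhi, Riga, Tokyo, Lagos]
Visit Lima → queue [Manila, Milan, Delhi, Riga, Tokyo, Lagos]
Visit Manila; enqueue Kigali, Rabat → queue [Milan, Delhi, Riga, Tokyo, Lagos, Kigali, Rabat]
Visit Milan → queue [Delhi, Riga, Tokyo, Lagos, Kigali, Rabat]
Visit Delhi → queue [Riga, Tokyo, Lagos, Kigali, Rabat]
Visit Riga → queue [Tokyo, Lagos, Kigali, Rabat]
Visit Tokyo → queue [Lagos, Kigali, Rabat]
Visit Lagos → queue [Kigali, Rabat]
Visit Kigali → queue [Rabat]
Visit Rabat → queue []

Visit order: Paris, Bern, Cairo, Doha, Lima, Manila, Milan, Delhi, Riga, Tokyo, Lagos, Kigali, Rabat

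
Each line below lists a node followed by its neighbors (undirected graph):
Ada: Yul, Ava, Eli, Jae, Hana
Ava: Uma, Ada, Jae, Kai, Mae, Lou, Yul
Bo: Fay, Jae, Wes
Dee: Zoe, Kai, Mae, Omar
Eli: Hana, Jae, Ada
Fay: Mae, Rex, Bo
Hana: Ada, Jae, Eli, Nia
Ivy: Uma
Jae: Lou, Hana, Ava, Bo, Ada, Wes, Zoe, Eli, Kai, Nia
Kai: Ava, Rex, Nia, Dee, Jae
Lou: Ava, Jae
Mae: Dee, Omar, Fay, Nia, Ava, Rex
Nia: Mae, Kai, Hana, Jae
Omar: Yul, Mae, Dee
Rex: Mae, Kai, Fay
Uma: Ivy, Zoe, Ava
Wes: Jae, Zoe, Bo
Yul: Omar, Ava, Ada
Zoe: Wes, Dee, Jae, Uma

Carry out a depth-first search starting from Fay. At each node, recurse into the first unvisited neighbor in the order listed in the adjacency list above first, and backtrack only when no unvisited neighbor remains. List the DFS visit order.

Visit Fay
Fay → Mae
Mae → Dee
Dee → Zoe
Zoe → Wes
Wes → Jae
Jae → Lou
Lou → Ava
Ava → Uma
Uma → Ivy
Ava → Ada
Ada → Yul
Yul → Omar
Ada → Eli
Eli → Hana
Hana → Nia
Nia → Kai
Kai → Rex
Jae → Bo

Fay → Mae → Dee → Zoe → Wes → Jae → Lou → Ava → Uma → Ivy → Ada → Yul → Omar → Eli → Hana → Nia → Kai → Rex → Bo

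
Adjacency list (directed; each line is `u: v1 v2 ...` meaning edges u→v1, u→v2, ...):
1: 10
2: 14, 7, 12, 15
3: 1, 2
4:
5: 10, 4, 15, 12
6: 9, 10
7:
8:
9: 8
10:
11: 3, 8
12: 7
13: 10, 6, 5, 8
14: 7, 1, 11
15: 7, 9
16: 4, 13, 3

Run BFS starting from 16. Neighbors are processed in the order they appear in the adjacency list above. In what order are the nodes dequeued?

16, 4, 13, 3, 10, 6, 5, 8, 1, 2, 9, 15, 12, 14, 7, 11

Visit 16; enqueue 4, 13, 3 → queue [4, 13, 3]
Visit 4 → queue [13, 3]
Visit 13; enqueue 10, 6, 5, 8 → queue [3, 10, 6, 5, 8]
Visit 3; enqueue 1, 2 → queue [10, 6, 5, 8, 1, 2]
Visit 10 → queue [6, 5, 8, 1, 2]
Visit 6; enqueue 9 → queue [5, 8, 1, 2, 9]
Visit 5; enqueue 15, 12 → queue [8, 1, 2, 9, 15, 12]
Visit 8 → queue [1, 2, 9, 15, 12]
Visit 1 → queue [2, 9, 15, 12]
Visit 2; enqueue 14, 7 → queue [9, 15, 12, 14, 7]
Visit 9 → queue [15, 12, 14, 7]
Visit 15 → queue [12, 14, 7]
Visit 12 → queue [14, 7]
Visit 14; enqueue 11 → queue [7, 11]
Visit 7 → queue [11]
Visit 11 → queue []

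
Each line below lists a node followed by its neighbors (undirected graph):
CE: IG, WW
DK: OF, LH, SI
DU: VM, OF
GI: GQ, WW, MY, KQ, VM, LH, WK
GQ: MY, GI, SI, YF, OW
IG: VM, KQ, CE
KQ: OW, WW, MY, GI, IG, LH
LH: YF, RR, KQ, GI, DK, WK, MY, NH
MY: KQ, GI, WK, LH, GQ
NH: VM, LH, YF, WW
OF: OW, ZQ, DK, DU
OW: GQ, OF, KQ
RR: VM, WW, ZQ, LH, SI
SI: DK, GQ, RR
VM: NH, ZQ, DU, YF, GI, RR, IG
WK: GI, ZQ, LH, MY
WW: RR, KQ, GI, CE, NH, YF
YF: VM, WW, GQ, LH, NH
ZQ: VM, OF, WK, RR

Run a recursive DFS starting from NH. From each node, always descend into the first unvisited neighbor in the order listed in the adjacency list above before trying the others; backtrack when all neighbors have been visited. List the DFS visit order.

NH → VM → ZQ → OF → OW → GQ → MY → KQ → WW → RR → LH → YF → GI → WK → DK → SI → CE → IG → DU

Visit NH
NH → VM
VM → ZQ
ZQ → OF
OF → OW
OW → GQ
GQ → MY
MY → KQ
KQ → WW
WW → RR
RR → LH
LH → YF
LH → GI
GI → WK
LH → DK
DK → SI
WW → CE
CE → IG
OF → DU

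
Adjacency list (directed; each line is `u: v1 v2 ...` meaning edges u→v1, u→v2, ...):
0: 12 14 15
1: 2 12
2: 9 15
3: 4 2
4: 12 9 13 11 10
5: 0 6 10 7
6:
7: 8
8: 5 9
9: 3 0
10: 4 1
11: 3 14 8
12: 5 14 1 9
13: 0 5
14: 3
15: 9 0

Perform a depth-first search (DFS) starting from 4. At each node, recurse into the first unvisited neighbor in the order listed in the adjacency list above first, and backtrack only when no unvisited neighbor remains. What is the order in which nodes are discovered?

4 → 12 → 5 → 0 → 14 → 3 → 2 → 9 → 15 → 6 → 10 → 1 → 7 → 8 → 13 → 11

Visit 4
4 → 12
12 → 5
5 → 0
0 → 14
14 → 3
3 → 2
2 → 9
2 → 15
5 → 6
5 → 10
10 → 1
5 → 7
7 → 8
4 → 13
4 → 11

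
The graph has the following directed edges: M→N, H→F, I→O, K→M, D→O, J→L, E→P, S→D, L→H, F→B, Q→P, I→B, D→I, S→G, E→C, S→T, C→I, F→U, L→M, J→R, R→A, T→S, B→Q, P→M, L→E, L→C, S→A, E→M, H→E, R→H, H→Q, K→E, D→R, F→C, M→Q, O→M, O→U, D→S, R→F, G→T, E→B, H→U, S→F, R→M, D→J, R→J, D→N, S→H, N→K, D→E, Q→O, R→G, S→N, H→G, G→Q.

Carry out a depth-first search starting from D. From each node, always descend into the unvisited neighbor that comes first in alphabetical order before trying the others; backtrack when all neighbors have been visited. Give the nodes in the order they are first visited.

D, E, B, Q, O, M, N, K, U, P, C, I, J, L, H, F, G, T, S, A, R

Visit D
D → E
E → B
B → Q
Q → O
O → M
M → N
N → K
O → U
Q → P
E → C
C → I
D → J
J → L
L → H
H → F
H → G
G → T
T → S
S → A
J → R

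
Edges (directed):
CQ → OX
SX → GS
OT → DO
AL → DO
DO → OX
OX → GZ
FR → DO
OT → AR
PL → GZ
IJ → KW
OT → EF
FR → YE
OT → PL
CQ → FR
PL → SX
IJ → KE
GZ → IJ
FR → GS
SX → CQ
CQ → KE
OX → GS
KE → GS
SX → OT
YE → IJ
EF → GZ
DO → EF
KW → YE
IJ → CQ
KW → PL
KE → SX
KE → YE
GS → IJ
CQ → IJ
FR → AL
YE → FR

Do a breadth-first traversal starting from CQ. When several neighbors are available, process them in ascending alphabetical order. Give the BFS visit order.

CQ, FR, IJ, KE, OX, AL, DO, GS, YE, KW, SX, GZ, EF, PL, OT, AR

Visit CQ; enqueue FR, IJ, KE, OX → queue [FR, IJ, KE, OX]
Visit FR; enqueue AL, DO, GS, YE → queue [IJ, KE, OX, AL, DO, GS, YE]
Visit IJ; enqueue KW → queue [KE, OX, AL, DO, GS, YE, KW]
Visit KE; enqueue SX → queue [OX, AL, DO, GS, YE, KW, SX]
Visit OX; enqueue GZ → queue [AL, DO, GS, YE, KW, SX, GZ]
Visit AL → queue [DO, GS, YE, KW, SX, GZ]
Visit DO; enqueue EF → queue [GS, YE, KW, SX, GZ, EF]
Visit GS → queue [YE, KW, SX, GZ, EF]
Visit YE → queue [KW, SX, GZ, EF]
Visit KW; enqueue PL → queue [SX, GZ, EF, PL]
Visit SX; enqueue OT → queue [GZ, EF, PL, OT]
Visit GZ → queue [EF, PL, OT]
Visit EF → queue [PL, OT]
Visit PL → queue [OT]
Visit OT; enqueue AR → queue [AR]
Visit AR → queue []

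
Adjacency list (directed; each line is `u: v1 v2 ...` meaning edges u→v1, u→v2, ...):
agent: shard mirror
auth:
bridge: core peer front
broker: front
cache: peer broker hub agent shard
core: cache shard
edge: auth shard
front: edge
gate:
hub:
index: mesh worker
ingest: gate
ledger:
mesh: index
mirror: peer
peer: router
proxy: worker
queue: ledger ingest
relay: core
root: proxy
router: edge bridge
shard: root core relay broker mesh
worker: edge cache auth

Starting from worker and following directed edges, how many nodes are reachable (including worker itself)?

BFS from worker visits: worker, edge, cache, auth, shard, peer, broker, hub, agent, root, core, relay, mesh, router, front, mirror, proxy, index, bridge
Reachable nodes: 19 of 23 total.

19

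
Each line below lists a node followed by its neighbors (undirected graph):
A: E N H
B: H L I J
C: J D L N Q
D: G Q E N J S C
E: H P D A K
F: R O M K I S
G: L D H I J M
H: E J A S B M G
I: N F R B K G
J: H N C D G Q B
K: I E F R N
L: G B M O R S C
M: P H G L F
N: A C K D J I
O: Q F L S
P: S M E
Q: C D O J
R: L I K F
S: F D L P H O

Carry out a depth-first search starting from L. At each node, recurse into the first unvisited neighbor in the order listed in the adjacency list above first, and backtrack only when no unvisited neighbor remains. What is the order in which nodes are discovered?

Visit L
L → G
G → D
D → Q
Q → C
C → J
J → H
H → E
E → P
P → S
S → F
F → R
R → I
I → N
N → A
N → K
I → B
F → O
F → M

L G D Q C J H E P S F R I N A K B O M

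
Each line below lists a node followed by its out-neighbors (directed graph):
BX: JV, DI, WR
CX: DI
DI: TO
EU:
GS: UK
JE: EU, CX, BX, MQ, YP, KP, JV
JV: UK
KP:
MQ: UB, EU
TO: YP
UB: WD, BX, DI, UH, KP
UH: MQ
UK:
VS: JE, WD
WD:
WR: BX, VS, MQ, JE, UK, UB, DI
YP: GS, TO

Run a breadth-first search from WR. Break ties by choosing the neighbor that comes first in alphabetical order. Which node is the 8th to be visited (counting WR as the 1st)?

Visit WR; enqueue BX, DI, JE, MQ, UB, UK, VS → queue [BX, DI, JE, MQ, UB, UK, VS]
Visit BX; enqueue JV → queue [DI, JE, MQ, UB, UK, VS, JV]
Visit DI; enqueue TO → queue [JE, MQ, UB, UK, VS, JV, TO]
Visit JE; enqueue CX, EU, KP, YP → queue [MQ, UB, UK, VS, JV, TO, CX, EU, KP, YP]
Visit MQ → queue [UB, UK, VS, JV, TO, CX, EU, KP, YP]
Visit UB; enqueue UH, WD → queue [UK, VS, JV, TO, CX, EU, KP, YP, UH, WD]
Visit UK → queue [VS, JV, TO, CX, EU, KP, YP, UH, WD]
Visit VS → queue [JV, TO, CX, EU, KP, YP, UH, WD]
Visit JV → queue [TO, CX, EU, KP, YP, UH, WD]
Visit TO → queue [CX, EU, KP, YP, UH, WD]
Visit CX → queue [EU, KP, YP, UH, WD]
Visit EU → queue [KP, YP, UH, WD]
Visit KP → queue [YP, UH, WD]
Visit YP; enqueue GS → queue [UH, WD, GS]
Visit UH → queue [WD, GS]
Visit WD → queue [GS]
Visit GS → queue []

Visit order: WR, BX, DI, JE, MQ, UB, UK, VS, JV, TO, CX, EU, KP, YP, UH, WD, GS

VS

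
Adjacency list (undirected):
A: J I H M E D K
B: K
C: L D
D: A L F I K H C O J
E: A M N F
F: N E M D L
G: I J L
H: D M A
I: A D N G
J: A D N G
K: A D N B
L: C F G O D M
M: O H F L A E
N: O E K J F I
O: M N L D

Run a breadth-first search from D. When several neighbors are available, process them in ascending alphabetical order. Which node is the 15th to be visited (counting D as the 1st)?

Visit D; enqueue A, C, F, H, I, J, K, L, O → queue [A, C, F, H, I, J, K, L, O]
Visit A; enqueue E, M → queue [C, F, H, I, J, K, L, O, E, M]
Visit C → queue [F, H, I, J, K, L, O, E, M]
Visit F; enqueue N → queue [H, I, J, K, L, O, E, M, N]
Visit H → queue [I, J, K, L, O, E, M, N]
Visit I; enqueue G → queue [J, K, L, O, E, M, N, G]
Visit J → queue [K, L, O, E, M, N, G]
Visit K; enqueue B → queue [L, O, E, M, N, G, B]
Visit L → queue [O, E, M, N, G, B]
Visit O → queue [E, M, N, G, B]
Visit E → queue [M, N, G, B]
Visit M → queue [N, G, B]
Visit N → queue [G, B]
Visit G → queue [B]
Visit B → queue []

Visit order: D, A, C, F, H, I, J, K, L, O, E, M, N, G, B

B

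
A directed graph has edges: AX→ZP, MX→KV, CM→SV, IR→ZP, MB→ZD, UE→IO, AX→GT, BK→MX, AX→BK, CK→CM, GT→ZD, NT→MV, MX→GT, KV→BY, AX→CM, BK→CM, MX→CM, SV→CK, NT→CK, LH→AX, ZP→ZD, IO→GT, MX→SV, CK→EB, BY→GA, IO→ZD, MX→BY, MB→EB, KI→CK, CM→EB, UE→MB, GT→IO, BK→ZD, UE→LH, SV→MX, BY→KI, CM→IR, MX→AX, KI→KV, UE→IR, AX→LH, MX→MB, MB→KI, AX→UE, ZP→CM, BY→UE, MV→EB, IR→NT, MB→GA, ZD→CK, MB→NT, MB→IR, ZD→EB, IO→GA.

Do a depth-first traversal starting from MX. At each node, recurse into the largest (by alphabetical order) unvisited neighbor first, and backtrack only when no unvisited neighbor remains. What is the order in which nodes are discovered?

Visit MX
MX → SV
SV → CK
CK → EB
CK → CM
CM → IR
IR → ZP
ZP → ZD
IR → NT
NT → MV
MX → MB
MB → KI
KI → KV
KV → BY
BY → UE
UE → LH
LH → AX
AX → GT
GT → IO
IO → GA
AX → BK

MX → SV → CK → EB → CM → IR → ZP → ZD → NT → MV → MB → KI → KV → BY → UE → LH → AX → GT → IO → GA → BK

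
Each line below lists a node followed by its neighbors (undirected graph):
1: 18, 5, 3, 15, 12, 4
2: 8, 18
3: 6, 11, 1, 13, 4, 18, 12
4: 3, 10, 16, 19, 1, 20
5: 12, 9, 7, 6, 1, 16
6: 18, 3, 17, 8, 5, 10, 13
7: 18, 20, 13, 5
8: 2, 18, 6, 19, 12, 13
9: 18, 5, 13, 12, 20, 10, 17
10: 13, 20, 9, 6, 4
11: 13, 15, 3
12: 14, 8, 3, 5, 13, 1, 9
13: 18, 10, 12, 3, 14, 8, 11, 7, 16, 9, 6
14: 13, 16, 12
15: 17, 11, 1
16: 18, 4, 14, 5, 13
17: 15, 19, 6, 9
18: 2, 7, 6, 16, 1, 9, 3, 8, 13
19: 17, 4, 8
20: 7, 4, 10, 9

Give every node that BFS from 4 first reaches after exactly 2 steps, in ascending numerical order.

5, 6, 7, 8, 9, 11, 12, 13, 14, 15, 17, 18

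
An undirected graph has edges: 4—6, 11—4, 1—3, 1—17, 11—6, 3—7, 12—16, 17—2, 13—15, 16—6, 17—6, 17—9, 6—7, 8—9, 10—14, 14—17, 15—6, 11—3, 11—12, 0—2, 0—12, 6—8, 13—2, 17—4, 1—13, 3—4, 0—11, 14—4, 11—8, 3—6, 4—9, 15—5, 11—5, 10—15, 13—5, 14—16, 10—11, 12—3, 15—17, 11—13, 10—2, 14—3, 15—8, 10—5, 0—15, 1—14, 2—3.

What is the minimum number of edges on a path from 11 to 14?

Level 0: 11
Level 1: 0, 3, 4, 5, 6, 8, 10, 12, 13
Level 2: 1, 2, 7, 9, 14, 15, 16, 17
14 first appears at level 2.

2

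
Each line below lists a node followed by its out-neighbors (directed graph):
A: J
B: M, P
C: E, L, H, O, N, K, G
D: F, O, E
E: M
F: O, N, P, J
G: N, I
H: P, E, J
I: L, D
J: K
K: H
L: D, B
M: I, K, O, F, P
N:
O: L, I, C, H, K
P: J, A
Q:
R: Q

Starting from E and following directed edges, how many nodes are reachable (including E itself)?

16

BFS from E visits: E, M, P, O, K, I, F, J, A, L, H, C, D, N, B, G
Reachable nodes: 16 of 18 total.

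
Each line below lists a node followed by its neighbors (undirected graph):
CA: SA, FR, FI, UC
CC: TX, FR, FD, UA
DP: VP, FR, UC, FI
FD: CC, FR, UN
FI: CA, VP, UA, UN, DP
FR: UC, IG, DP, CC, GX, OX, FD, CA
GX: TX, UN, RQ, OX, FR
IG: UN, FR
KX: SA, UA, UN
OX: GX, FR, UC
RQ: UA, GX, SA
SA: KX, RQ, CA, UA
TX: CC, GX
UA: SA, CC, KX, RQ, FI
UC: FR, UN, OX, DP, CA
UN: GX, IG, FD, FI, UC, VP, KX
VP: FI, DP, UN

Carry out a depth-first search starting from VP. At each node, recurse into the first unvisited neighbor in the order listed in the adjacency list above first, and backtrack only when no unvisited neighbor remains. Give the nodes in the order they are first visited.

Visit VP
VP → FI
FI → CA
CA → SA
SA → KX
KX → UA
UA → CC
CC → TX
TX → GX
GX → UN
UN → IG
IG → FR
FR → UC
UC → OX
UC → DP
FR → FD
GX → RQ

VP, FI, CA, SA, KX, UA, CC, TX, GX, UN, IG, FR, UC, OX, DP, FD, RQ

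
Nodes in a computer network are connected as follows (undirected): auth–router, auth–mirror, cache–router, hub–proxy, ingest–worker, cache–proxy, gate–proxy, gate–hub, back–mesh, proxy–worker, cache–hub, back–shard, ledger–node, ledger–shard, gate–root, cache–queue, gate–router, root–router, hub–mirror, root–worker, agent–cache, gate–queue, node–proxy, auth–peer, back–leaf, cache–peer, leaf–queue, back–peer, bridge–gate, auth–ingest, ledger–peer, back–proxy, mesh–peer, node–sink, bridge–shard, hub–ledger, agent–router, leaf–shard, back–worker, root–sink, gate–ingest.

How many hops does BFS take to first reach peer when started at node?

2

Level 0: node
Level 1: ledger, proxy, sink
Level 2: back, cache, gate, hub, peer, root, shard, worker
Level 3: agent, auth, bridge, ingest, leaf, mesh, mirror, queue, router
peer first appears at level 2.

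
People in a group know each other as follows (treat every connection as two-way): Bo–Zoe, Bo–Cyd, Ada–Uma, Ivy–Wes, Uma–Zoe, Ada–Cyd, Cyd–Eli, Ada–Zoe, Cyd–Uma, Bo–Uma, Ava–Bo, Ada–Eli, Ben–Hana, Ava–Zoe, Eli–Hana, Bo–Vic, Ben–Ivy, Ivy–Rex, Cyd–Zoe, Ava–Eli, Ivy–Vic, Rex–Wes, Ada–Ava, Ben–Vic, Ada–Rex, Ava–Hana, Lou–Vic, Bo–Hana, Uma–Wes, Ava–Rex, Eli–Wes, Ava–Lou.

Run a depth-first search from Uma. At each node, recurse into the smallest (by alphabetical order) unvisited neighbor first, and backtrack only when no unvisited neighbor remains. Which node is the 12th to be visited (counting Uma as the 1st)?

Visit Uma
Uma → Ada
Ada → Ava
Ava → Bo
Bo → Cyd
Cyd → Eli
Eli → Hana
Hana → Ben
Ben → Ivy
Ivy → Rex
Rex → Wes
Ivy → Vic
Vic → Lou
Cyd → Zoe

Visit order: Uma, Ada, Ava, Bo, Cyd, Eli, Hana, Ben, Ivy, Rex, Wes, Vic, Lou, Zoe

Vic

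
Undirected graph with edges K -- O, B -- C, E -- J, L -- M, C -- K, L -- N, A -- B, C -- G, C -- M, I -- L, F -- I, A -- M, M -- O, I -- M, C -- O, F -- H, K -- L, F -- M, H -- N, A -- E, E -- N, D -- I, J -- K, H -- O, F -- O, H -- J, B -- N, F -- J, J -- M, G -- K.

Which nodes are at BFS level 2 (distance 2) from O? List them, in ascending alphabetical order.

A, B, G, I, J, L, N

Level 0: O
Level 1: C, F, H, K, M
Level 2: A, B, G, I, J, L, N
Level 3: D, E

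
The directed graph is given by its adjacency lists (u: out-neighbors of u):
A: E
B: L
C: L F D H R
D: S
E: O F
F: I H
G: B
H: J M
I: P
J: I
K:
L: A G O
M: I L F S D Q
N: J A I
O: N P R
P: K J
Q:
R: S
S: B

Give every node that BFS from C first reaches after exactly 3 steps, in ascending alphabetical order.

Level 0: C
Level 1: D, F, H, L, R
Level 2: A, G, I, J, M, O, S
Level 3: B, E, N, P, Q
Level 4: K

B, E, N, P, Q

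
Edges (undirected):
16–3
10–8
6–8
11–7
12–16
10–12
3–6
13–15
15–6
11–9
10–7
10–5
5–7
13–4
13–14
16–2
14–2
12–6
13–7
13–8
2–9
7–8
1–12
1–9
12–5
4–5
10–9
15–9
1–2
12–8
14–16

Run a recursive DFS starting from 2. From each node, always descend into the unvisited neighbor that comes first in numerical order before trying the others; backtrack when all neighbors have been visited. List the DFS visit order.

Visit 2
2 → 1
1 → 9
9 → 10
10 → 5
5 → 4
4 → 13
13 → 7
7 → 8
8 → 6
6 → 3
3 → 16
16 → 12
16 → 14
6 → 15
7 → 11

2, 1, 9, 10, 5, 4, 13, 7, 8, 6, 3, 16, 12, 14, 15, 11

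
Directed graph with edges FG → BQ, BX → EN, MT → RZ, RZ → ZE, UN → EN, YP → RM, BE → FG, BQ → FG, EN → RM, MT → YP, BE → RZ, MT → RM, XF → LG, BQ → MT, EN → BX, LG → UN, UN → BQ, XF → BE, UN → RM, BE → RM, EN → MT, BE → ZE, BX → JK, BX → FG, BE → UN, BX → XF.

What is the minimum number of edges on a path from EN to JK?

Level 0: EN
Level 1: BX, MT, RM
Level 2: FG, JK, RZ, XF, YP
Level 3: BE, BQ, LG, ZE
Level 4: UN
JK first appears at level 2.

2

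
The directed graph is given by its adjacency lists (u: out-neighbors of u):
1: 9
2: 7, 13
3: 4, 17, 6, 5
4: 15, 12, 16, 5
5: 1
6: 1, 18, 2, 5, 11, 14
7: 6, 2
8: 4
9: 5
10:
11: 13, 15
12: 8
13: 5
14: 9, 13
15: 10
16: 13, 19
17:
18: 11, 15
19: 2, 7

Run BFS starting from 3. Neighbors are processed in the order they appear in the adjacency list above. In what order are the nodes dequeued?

3 → 4 → 17 → 6 → 5 → 15 → 12 → 16 → 1 → 18 → 2 → 11 → 14 → 10 → 8 → 13 → 19 → 9 → 7

Visit 3; enqueue 4, 17, 6, 5 → queue [4, 17, 6, 5]
Visit 4; enqueue 15, 12, 16 → queue [17, 6, 5, 15, 12, 16]
Visit 17 → queue [6, 5, 15, 12, 16]
Visit 6; enqueue 1, 18, 2, 11, 14 → queue [5, 15, 12, 16, 1, 18, 2, 11, 14]
Visit 5 → queue [15, 12, 16, 1, 18, 2, 11, 14]
Visit 15; enqueue 10 → queue [12, 16, 1, 18, 2, 11, 14, 10]
Visit 12; enqueue 8 → queue [16, 1, 18, 2, 11, 14, 10, 8]
Visit 16; enqueue 13, 19 → queue [1, 18, 2, 11, 14, 10, 8, 13, 19]
Visit 1; enqueue 9 → queue [18, 2, 11, 14, 10, 8, 13, 19, 9]
Visit 18 → queue [2, 11, 14, 10, 8, 13, 19, 9]
Visit 2; enqueue 7 → queue [11, 14, 10, 8, 13, 19, 9, 7]
Visit 11 → queue [14, 10, 8, 13, 19, 9, 7]
Visit 14 → queue [10, 8, 13, 19, 9, 7]
Visit 10 → queue [8, 13, 19, 9, 7]
Visit 8 → queue [13, 19, 9, 7]
Visit 13 → queue [19, 9, 7]
Visit 19 → queue [9, 7]
Visit 9 → queue [7]
Visit 7 → queue []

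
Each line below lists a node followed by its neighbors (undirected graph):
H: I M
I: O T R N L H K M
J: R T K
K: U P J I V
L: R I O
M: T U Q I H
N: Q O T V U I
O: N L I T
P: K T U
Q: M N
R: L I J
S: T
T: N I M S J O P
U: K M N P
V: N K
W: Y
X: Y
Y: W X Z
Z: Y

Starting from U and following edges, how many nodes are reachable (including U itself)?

BFS from U visits: U, K, M, N, P, I, J, V, H, Q, T, O, L, R, S
Reachable nodes: 15 of 19 total.

15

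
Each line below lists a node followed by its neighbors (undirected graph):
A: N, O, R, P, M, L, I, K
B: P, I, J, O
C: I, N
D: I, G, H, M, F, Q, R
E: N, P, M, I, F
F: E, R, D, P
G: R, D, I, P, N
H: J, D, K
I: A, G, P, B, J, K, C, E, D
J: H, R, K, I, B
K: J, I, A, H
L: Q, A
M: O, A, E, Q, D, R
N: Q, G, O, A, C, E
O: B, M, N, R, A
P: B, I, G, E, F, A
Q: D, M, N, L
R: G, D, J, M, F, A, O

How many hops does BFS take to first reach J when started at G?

2

Level 0: G
Level 1: D, I, N, P, R
Level 2: A, B, C, E, F, H, J, K, M, O, Q
Level 3: L
J first appears at level 2.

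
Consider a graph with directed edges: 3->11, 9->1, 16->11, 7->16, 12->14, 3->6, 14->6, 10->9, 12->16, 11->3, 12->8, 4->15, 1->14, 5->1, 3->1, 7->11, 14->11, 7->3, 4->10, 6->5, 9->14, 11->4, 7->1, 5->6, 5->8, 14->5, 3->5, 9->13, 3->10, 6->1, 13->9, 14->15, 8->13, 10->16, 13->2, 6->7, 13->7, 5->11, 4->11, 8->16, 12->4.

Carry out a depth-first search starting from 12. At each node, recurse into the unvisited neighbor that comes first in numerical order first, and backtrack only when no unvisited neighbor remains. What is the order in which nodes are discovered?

12, 4, 10, 9, 1, 14, 5, 6, 7, 3, 11, 16, 8, 13, 2, 15

Visit 12
12 → 4
4 → 10
10 → 9
9 → 1
1 → 14
14 → 5
5 → 6
6 → 7
7 → 3
3 → 11
7 → 16
5 → 8
8 → 13
13 → 2
14 → 15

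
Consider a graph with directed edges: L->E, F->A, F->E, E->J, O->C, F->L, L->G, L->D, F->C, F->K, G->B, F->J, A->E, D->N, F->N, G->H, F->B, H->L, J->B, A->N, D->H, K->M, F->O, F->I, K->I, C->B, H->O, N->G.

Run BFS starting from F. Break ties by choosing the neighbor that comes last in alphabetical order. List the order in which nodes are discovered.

Visit F; enqueue O, N, L, K, J, I, E, C, B, A → queue [O, N, L, K, J, I, E, C, B, A]
Visit O → queue [N, L, K, J, I, E, C, B, A]
Visit N; enqueue G → queue [L, K, J, I, E, C, B, A, G]
Visit L; enqueue D → queue [K, J, I, E, C, B, A, G, D]
Visit K; enqueue M → queue [J, I, E, C, B, A, G, D, M]
Visit J → queue [I, E, C, B, A, G, D, M]
Visit I → queue [E, C, B, A, G, D, M]
Visit E → queue [C, B, A, G, D, M]
Visit C → queue [B, A, G, D, M]
Visit B → queue [A, G, D, M]
Visit A → queue [G, D, M]
Visit G; enqueue H → queue [D, M, H]
Visit D → queue [M, H]
Visit M → queue [H]
Visit H → queue []

F, O, N, L, K, J, I, E, C, B, A, G, D, M, H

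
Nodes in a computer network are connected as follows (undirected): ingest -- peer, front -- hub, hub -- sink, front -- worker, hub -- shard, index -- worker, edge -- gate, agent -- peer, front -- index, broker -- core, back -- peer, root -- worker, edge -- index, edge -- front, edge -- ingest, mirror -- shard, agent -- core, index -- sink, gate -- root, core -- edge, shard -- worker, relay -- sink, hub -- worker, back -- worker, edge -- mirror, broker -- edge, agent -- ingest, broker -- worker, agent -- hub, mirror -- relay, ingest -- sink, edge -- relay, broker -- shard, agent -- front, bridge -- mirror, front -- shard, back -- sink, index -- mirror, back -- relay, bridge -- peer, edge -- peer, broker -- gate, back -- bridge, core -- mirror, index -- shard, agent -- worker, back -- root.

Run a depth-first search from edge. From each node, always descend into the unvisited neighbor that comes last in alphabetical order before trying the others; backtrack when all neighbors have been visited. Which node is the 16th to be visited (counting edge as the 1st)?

Visit edge
edge → relay
relay → sink
sink → ingest
ingest → peer
peer → bridge
bridge → mirror
mirror → shard
shard → worker
worker → root
root → gate
gate → broker
broker → core
core → agent
agent → hub
hub → front
front → index
root → back

Visit order: edge, relay, sink, ingest, peer, bridge, mirror, shard, worker, root, gate, broker, core, agent, hub, front, index, back

front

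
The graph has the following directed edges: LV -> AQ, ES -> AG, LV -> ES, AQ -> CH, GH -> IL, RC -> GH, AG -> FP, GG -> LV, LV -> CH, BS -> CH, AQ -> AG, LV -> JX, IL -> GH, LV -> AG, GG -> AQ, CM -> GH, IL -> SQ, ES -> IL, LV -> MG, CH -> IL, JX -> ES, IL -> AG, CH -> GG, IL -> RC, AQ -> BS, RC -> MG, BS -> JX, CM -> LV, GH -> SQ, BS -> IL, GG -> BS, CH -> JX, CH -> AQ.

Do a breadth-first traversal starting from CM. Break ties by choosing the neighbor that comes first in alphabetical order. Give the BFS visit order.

CM GH LV IL SQ AG AQ CH ES JX MG RC FP BS GG

Visit CM; enqueue GH, LV → queue [GH, LV]
Visit GH; enqueue IL, SQ → queue [LV, IL, SQ]
Visit LV; enqueue AG, AQ, CH, ES, JX, MG → queue [IL, SQ, AG, AQ, CH, ES, JX, MG]
Visit IL; enqueue RC → queue [SQ, AG, AQ, CH, ES, JX, MG, RC]
Visit SQ → queue [AG, AQ, CH, ES, JX, MG, RC]
Visit AG; enqueue FP → queue [AQ, CH, ES, JX, MG, RC, FP]
Visit AQ; enqueue BS → queue [CH, ES, JX, MG, RC, FP, BS]
Visit CH; enqueue GG → queue [ES, JX, MG, RC, FP, BS, GG]
Visit ES → queue [JX, MG, RC, FP, BS, GG]
Visit JX → queue [MG, RC, FP, BS, GG]
Visit MG → queue [RC, FP, BS, GG]
Visit RC → queue [FP, BS, GG]
Visit FP → queue [BS, GG]
Visit BS → queue [GG]
Visit GG → queue []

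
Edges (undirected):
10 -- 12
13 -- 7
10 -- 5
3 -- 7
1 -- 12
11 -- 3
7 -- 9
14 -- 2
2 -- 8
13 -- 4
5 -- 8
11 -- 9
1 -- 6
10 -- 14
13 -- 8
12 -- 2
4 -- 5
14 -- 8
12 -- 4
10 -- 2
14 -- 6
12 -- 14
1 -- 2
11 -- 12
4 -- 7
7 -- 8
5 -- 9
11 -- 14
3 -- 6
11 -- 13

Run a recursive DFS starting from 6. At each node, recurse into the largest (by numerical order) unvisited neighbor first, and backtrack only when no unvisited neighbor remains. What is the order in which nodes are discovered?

Visit 6
6 → 14
14 → 12
12 → 11
11 → 13
13 → 8
8 → 7
7 → 9
9 → 5
5 → 10
10 → 2
2 → 1
5 → 4
7 → 3

6 → 14 → 12 → 11 → 13 → 8 → 7 → 9 → 5 → 10 → 2 → 1 → 4 → 3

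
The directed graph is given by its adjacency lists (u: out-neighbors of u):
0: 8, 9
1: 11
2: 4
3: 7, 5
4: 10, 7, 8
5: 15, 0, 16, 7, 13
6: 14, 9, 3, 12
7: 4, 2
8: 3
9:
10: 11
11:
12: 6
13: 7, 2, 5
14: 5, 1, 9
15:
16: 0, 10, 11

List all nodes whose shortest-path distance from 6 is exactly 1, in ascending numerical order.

3, 9, 12, 14

Level 0: 6
Level 1: 3, 9, 12, 14
Level 2: 1, 5, 7
Level 3: 0, 2, 4, 11, 13, 15, 16
Level 4: 8, 10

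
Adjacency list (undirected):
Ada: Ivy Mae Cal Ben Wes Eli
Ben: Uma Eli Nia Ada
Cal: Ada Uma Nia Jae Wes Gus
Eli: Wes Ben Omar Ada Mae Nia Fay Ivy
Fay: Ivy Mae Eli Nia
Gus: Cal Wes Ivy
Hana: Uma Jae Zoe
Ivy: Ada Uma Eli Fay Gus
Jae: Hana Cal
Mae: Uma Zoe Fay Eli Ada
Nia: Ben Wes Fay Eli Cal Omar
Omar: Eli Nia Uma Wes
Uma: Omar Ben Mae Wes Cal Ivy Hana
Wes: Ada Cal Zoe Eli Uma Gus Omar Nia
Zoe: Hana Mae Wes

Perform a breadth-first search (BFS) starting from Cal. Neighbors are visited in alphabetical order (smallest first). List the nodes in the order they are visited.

Cal → Ada → Gus → Jae → Nia → Uma → Wes → Ben → Eli → Ivy → Mae → Hana → Fay → Omar → Zoe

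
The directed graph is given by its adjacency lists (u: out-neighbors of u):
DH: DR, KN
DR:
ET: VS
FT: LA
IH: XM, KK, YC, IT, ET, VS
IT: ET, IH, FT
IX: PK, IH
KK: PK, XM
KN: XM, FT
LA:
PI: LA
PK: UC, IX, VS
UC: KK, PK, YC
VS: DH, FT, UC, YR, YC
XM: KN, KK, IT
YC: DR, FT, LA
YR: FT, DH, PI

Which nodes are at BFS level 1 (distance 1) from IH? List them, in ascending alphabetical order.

Level 0: IH
Level 1: ET, IT, KK, VS, XM, YC
Level 2: DH, DR, FT, KN, LA, PK, UC, YR
Level 3: IX, PI

ET, IT, KK, VS, XM, YC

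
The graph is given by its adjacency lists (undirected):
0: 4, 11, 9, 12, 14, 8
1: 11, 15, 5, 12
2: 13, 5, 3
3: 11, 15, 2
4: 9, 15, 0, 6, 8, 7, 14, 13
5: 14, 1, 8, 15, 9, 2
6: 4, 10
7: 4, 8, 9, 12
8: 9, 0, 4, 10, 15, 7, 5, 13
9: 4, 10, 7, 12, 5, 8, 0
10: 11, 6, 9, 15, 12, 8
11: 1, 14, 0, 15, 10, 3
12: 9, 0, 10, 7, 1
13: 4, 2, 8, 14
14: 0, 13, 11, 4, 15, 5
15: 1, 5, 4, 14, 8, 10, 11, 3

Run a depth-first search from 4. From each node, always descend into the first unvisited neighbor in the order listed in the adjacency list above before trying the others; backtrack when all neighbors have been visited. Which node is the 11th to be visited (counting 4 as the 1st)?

7

Visit 4
4 → 9
9 → 10
10 → 11
11 → 1
1 → 15
15 → 5
5 → 14
14 → 0
0 → 12
12 → 7
7 → 8
8 → 13
13 → 2
2 → 3
10 → 6

Visit order: 4, 9, 10, 11, 1, 15, 5, 14, 0, 12, 7, 8, 13, 2, 3, 6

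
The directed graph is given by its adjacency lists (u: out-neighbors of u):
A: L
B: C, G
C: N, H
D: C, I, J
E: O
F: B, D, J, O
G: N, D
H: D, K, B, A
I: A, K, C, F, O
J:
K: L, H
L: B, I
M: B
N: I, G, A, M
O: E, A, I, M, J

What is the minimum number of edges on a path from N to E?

Level 0: N
Level 1: A, G, I, M
Level 2: B, C, D, F, K, L, O
Level 3: E, H, J
E first appears at level 3.

3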